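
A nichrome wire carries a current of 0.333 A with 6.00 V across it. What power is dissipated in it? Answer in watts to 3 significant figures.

2.00 W

Both the voltage across and the current through the element are known, so P = V I applies directly.
P = 6.00 V × 0.3330 A = 1.998 W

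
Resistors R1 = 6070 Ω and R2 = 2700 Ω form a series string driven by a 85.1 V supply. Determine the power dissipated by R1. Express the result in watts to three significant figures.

Series elements share the same current, so find I first, then use P = I²R.
R_total = 6070 + 2700 = 8770 Ω
I = V / R_total = 85.1 / 8770 = 0.009704 A
P_R1 = I² × R1 = (0.009704)² × 6070 = 0.5715 W

0.572 W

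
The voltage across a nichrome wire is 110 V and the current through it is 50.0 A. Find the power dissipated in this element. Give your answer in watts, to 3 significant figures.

Since both terminal voltage and current are stated, P = V I gives the power in one step.
P = 110 V × 50.00 A = 5500 W

5500 W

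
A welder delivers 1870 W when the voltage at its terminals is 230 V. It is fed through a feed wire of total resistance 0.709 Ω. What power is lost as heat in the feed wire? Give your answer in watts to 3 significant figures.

46.9 W

The feed wire and load are in series, so the same current flows in both; the loss is I²R_line.
I = P / V = 1870 / 230 = 8.130 A through the feed wire.
P_line = I² R_line = (8.130)² × 0.709 = 46.87 W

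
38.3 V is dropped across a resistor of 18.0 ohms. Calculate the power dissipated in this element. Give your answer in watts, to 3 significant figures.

With V across and R both known, P = V²/R gives the dissipation directly.
P = (38.3 V)² / 18.0 Ω = 81.49 W

81.5 W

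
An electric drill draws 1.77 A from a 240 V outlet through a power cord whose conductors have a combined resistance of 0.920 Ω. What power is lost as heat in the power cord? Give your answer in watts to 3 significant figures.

The power cord is a series resistance carrying the load current; its dissipation is I²R_line.
The power cord carries the full 1.77 A.
P_line = I² R_line = (1.770)² × 0.920 = 2.882 W

2.88 W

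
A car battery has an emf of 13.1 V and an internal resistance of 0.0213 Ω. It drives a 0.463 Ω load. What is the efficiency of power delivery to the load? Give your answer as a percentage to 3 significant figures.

Efficiency is P_load / P_total. With a series r and R sharing the same I, P = I²R for each, so η = R/(R+r).
η = R / (R + r) = 0.463 / (0.463 + 0.0213) = 0.9560

95.6 %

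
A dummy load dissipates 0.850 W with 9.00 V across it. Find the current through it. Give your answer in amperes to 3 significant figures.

0.0944 A

Rearranging the power relation for the two known quantities gives I = P / V.
I = 0.850 / 9.00 = 0.09444 A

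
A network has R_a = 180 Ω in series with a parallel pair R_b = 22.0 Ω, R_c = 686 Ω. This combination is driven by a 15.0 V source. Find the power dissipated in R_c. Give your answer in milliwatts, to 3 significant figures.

3.68 mW

Reduce the parallel pair to R_p first; the network is then a simple series string.
R_p = (22.0×686)/(22.0+686) = 21.32 Ω
R_total = 180 + 21.32 = 201.3 Ω
I = V / R_total = 15.0 / 201.3 = 0.07451 A
Voltage across the parallel pair: V_p = I × R_p = 0.07451 × 21.32 = 1.588 V
With V_p across R_c, its power is V_p²/R_c.
P_R_c = (1.588)² / 686 = 0.003677 W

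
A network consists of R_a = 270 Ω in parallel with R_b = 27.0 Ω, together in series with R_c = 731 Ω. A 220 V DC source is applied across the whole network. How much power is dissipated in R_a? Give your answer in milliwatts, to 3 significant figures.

189 mW

Reduce the parallel combination to a single R_p; the circuit then becomes R_p in series with the remaining resistor.
R_p = (270×27.0)/(270+27.0) = 24.55 Ω
R_total = R_p + 731 = 24.55 + 731 = 755.5 Ω
I = V / R_total = 220 / 755.5 = 0.2912 A
Voltage across the parallel pair: V_p = I × R_p = 0.2912 × 24.55 = 7.147 V
Use P = V²/R for R_a with V = V_p.
P_R_a = (7.147)² / 270 = 0.1892 W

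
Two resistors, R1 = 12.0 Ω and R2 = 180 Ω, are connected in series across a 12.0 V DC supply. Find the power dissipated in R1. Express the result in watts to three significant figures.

Every series element carries the same I. Get I from the total resistance, then P = I² × R1.
R_total = 12.0 + 180 = 192.0 Ω
I = V / R_total = 12.0 / 192.0 = 0.06250 A
P_R1 = I² × R1 = (0.06250)² × 12.0 = 0.04688 W

0.0469 W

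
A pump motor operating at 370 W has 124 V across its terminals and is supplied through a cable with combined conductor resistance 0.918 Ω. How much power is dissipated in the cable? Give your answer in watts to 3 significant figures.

Only the current and the line resistance are needed for the I²R loss.
I = P / V = 370 / 124 = 2.984 A through the cable.
P_line = I² R_line = (2.984)² × 0.918 = 8.173 W

8.17 W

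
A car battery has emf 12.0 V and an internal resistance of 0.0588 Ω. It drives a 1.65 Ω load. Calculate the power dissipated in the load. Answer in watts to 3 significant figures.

The internal resistance and the load are in series, so the same I flows through both; get I from ε/(r+R), then I²R for the load.
I = ε / (r + R) = 12.0 / (0.0588 + 1.65) = 7.022 A
P_load = I² R = (7.022)² × 1.65 = 81.37 W

81.4 W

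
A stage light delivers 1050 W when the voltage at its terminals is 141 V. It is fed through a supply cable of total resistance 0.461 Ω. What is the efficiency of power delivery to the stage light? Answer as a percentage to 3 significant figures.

I = P / V = 1050 / 141 = 7.447 A through the supply cable.
P_line = I² R_line = (7.447)² × 0.461 = 25.56 W
P_source = P_load + P_line = 1050 + 25.56 = 1076 W
η = P_load / P_source = 1050 / 1076 = 0.9762

97.6 %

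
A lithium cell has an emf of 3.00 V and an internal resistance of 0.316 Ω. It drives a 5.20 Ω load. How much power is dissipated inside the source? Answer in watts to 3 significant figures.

0.0935 W

The internal resistance carries the same current as the load; P_int = I²r.
I = ε / (r + R) = 3.00 / (0.316 + 5.20) = 0.5439 A
P_int = I² r = (0.5439)² × 0.316 = 0.09347 W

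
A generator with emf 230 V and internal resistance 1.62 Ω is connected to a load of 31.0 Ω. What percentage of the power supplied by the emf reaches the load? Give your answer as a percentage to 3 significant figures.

The source delivers εI, of which I²R reaches the load and I²r is lost; since I is common, η = R/(R+r).
η = R / (R + r) = 31.0 / (31.0 + 1.62) = 0.9503

95.0 %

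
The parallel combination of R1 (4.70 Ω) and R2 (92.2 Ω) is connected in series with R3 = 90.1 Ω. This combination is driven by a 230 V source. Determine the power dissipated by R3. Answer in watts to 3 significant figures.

533 W

Reduce the parallel combination to a single R_p; the circuit then becomes R_p in series with the remaining resistor.
R_p = (4.70×92.2)/(4.70+92.2) = 4.472 Ω
R_total = R_p + 90.1 = 4.472 + 90.1 = 94.57 Ω
I = V / R_total = 230 / 94.57 = 2.432 A
R3 is the series element, so its power is I²R.
P_R3 = (2.432)² × 90.1 = 532.9 W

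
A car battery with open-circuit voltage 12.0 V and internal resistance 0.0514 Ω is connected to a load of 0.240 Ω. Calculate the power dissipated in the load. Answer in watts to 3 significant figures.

407 W

Find the circuit current first, then P = I²R for the load (series elements share I).
I = ε / (r + R) = 12.0 / (0.0514 + 0.240) = 41.18 A
P_load = I² R = (41.18)² × 0.240 = 407.0 W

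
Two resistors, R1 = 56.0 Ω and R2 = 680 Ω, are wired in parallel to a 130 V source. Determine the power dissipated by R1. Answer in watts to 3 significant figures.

R1 sits directly across the source, so P = V²/R with V = 130 V.
P_R1 = V² / R1 = (130)² / 56.0 Ω = 301.8 W

302 W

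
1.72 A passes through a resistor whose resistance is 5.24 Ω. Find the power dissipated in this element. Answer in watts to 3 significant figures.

15.5 W

Current and resistance are given, so P = I²R is the direct form.
P = (1.720 A)² × 5.24 Ω = 15.50 W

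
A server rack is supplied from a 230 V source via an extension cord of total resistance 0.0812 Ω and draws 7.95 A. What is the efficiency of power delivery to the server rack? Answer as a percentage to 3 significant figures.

99.7 %

The extension cord carries the full 7.95 A.
P_line = I² R_line = (7.950)² × 0.0812 = 5.132 W
P_source = V I = 230 × 7.950 = 1828 W; P_load = 1823 W
η = P_load / P_source = 1823 / 1828 = 0.9972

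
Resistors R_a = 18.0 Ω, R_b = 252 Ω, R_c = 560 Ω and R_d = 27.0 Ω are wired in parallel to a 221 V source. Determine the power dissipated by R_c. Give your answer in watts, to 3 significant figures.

87.2 W

The supply voltage appears across each parallel branch — just use P = V²/R_c.
P_R_c = V² / R_c = (221)² / 560 Ω = 87.22 W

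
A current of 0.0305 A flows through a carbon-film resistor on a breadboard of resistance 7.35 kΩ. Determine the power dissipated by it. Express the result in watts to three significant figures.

6.84 W

The current through and the resistance of the element are both given; use P = I²R.
P = (0.03050 A)² × 7350 Ω = 6.837 W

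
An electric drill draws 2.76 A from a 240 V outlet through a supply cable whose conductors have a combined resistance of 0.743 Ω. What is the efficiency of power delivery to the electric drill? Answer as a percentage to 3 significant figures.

99.1 %

The supply cable carries the full 2.76 A.
P_line = I² R_line = (2.760)² × 0.743 = 5.660 W
P_source = V I = 240 × 2.760 = 662.4 W; P_load = 656.7 W
η = P_load / P_source = 656.7 / 662.4 = 0.9915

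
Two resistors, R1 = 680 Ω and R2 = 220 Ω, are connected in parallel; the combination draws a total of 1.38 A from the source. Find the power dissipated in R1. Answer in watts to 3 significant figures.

Only the total current is stated, so first find the parallel equivalent to get the voltage across the combination.
1/R_eq = 1/680 + 1/220 ⇒ R_eq = 166.2 Ω
V = I_total × R_eq = 1.380 × 166.2 = 229.4 V
P_R1 = V² / R1 = (229.4)² / 680 = 77.38 W

77.4 W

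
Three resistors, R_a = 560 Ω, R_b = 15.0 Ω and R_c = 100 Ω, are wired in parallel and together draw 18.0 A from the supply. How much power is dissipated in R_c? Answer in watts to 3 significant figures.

526 W

Only the total current is stated, so first find the parallel equivalent to get the voltage across the combination.
1/R_eq = 1/560 + 1/15.0 + 1/100 ⇒ R_eq = 12.75 Ω
V = I_total × R_eq = 18.00 × 12.75 = 229.4 V
P_R_c = V² / R_c = (229.4)² / 100 = 526.4 W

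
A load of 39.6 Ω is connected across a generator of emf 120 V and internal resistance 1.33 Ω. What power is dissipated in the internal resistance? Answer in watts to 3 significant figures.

The source's internal resistance is just another series element carrying I; its dissipation is I²r.
I = ε / (r + R) = 120 / (1.33 + 39.6) = 2.932 A
P_int = I² r = (2.932)² × 1.33 = 11.43 W

11.4 W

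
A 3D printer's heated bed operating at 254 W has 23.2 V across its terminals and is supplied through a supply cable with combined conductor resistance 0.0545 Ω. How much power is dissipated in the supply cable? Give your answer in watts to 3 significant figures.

6.53 W

The supply cable and load are in series, so the same current flows in both; the loss is I²R_line.
I = P / V = 254 / 23.2 = 10.95 A through the supply cable.
P_line = I² R_line = (10.95)² × 0.0545 = 6.533 W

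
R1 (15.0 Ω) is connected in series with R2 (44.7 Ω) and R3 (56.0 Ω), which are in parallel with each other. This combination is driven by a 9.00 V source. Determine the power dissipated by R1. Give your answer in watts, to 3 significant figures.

Reduce the parallel pair to R_p first; the network is then a simple series string.
R_p = (44.7×56.0)/(44.7+56.0) = 24.86 Ω
R_total = 15.0 + 24.86 = 39.86 Ω
I = V / R_total = 9.00 / 39.86 = 0.2258 A
All the current flows through R1; use P = I²R.
P_R1 = (0.2258)² × 15.0 = 0.7648 W

0.765 W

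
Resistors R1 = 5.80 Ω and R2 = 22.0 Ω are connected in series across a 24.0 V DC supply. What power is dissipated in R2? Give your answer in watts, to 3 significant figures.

16.4 W

In a series string the same current flows through every resistor — find that current, then P = I²R for the one we want.
R_total = 5.80 + 22.0 = 27.80 Ω
I = V / R_total = 24.0 / 27.80 = 0.8633 A
P_R2 = I² × R2 = (0.8633)² × 22.0 = 16.40 W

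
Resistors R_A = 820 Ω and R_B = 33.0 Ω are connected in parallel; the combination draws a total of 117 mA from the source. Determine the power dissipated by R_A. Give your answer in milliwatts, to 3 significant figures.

Only the total current is stated, so first find the parallel equivalent to get the voltage across the combination.
1/R_eq = 1/820 + 1/33.0 ⇒ R_eq = 31.72 Ω
V = I_total × R_eq = 0.1170 × 31.72 = 3.712 V
P_R_A = V² / R_A = (3.712)² / 820 = 0.01680 W

16.8 mW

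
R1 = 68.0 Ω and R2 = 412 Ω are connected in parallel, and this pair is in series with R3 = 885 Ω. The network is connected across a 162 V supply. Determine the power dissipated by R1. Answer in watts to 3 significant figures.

Combine R1 and R2 into their parallel equivalent first, reducing the network to two series resistors.
R_p = (68.0×412)/(68.0+412) = 58.37 Ω
R_total = R_p + 885 = 58.37 + 885 = 943.4 Ω
I = V / R_total = 162 / 943.4 = 0.1717 A
Voltage across the parallel pair: V_p = I × R_p = 0.1717 × 58.37 = 10.02 V
R1 has V_p across it, so P = V_p²/R1.
P_R1 = (10.02)² / 68.0 = 1.477 W

1.48 W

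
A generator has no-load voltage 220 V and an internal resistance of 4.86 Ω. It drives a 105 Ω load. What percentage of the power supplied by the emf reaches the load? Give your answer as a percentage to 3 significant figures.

Efficiency is P_load / P_total. With a series r and R sharing the same I, P = I²R for each, so η = R/(R+r).
η = R / (R + r) = 105 / (105 + 4.86) = 0.9558

95.6 %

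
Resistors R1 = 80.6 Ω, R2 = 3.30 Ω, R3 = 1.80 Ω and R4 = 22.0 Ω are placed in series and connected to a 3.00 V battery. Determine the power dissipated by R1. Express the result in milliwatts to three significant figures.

62.5 mW

The current is common to all series resistors; compute it, then apply P = I²R for the target.
R_total = 80.6 + 3.30 + 1.80 + 22.0 = 107.7 Ω
I = V / R_total = 3.00 / 107.7 = 0.02786 A
P_R1 = I² × R1 = (0.02786)² × 80.6 = 0.06254 W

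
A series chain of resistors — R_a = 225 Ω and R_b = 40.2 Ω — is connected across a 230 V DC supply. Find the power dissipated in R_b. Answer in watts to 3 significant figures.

30.2 W

Since the resistors are in series they all carry the loop current I = V/R_total; the power in any one is I²R.
R_total = 225 + 40.2 = 265.2 Ω
I = V / R_total = 230 / 265.2 = 0.8673 A
P_R_b = I² × R_b = (0.8673)² × 40.2 = 30.24 W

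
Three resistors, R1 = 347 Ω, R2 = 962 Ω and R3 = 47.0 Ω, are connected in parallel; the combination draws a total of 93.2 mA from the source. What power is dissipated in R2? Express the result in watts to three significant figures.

0.0142 W

The branches share the same voltage, but only the total current is given — find V from the equivalent resistance first.
1/R_eq = 1/347 + 1/962 + 1/47.0 ⇒ R_eq = 39.69 Ω
V = I_total × R_eq = 0.09320 × 39.69 = 3.699 V
P_R2 = V² / R2 = (3.699)² / 962 = 0.01422 W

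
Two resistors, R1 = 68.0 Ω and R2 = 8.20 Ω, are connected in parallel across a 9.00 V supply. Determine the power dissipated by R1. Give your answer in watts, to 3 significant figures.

1.19 W

Each parallel branch sees the full supply voltage, so P = V²/R applies directly to the target branch.
P_R1 = V² / R1 = (9.00)² / 68.0 Ω = 1.191 W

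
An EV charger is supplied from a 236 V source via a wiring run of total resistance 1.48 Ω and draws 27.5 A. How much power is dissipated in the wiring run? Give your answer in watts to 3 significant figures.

The wiring run and load are in series, so the same current flows in both; the loss is I²R_line.
The wiring run carries the full 27.5 A.
P_line = I² R_line = (27.50)² × 1.48 = 1119 W

1120 W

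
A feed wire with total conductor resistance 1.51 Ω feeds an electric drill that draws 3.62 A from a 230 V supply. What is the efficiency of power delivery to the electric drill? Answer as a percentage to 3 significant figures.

The feed wire carries the full 3.62 A.
P_line = I² R_line = (3.620)² × 1.51 = 19.79 W
P_source = V I = 230 × 3.620 = 832.6 W; P_load = 812.8 W
η = P_load / P_source = 812.8 / 832.6 = 0.9762

97.6 %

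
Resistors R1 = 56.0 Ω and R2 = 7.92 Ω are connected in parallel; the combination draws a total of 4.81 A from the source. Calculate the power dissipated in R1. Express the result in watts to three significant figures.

Only the total current is stated, so first find the parallel equivalent to get the voltage across the combination.
1/R_eq = 1/56.0 + 1/7.92 ⇒ R_eq = 6.939 Ω
V = I_total × R_eq = 4.810 × 6.939 = 33.38 V
P_R1 = V² / R1 = (33.38)² / 56.0 = 19.89 W

19.9 W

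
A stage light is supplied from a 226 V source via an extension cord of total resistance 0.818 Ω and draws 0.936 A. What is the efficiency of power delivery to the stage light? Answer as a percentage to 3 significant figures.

99.7 %

The extension cord carries the full 0.936 A.
P_line = I² R_line = (0.9360)² × 0.818 = 0.7166 W
P_source = V I = 226 × 0.9360 = 211.5 W; P_load = 210.8 W
η = P_load / P_source = 210.8 / 211.5 = 0.9966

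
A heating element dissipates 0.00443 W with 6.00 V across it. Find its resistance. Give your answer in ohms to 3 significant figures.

8130 Ω

Inverting the appropriate power form: R = V² / P.
R = (6.00)² / 0.00443 = 8126 Ω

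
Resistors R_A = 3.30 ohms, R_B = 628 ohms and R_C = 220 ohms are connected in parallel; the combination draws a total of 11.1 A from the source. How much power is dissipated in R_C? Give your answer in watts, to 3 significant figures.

5.86 W

Only the total current is stated, so first find the parallel equivalent to get the voltage across the combination.
1/R_eq = 1/3.30 + 1/628 + 1/220 ⇒ R_eq = 3.234 Ω
V = I_total × R_eq = 11.10 × 3.234 = 35.90 V
P_R_C = V² / R_C = (35.90)² / 220 = 5.859 W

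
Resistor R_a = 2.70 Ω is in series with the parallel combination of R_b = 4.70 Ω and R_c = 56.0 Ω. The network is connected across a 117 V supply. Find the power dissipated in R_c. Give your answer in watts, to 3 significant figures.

92.8 W

Reduce the parallel pair to R_p first; the network is then a simple series string.
R_p = (4.70×56.0)/(4.70+56.0) = 4.336 Ω
R_total = 2.70 + 4.336 = 7.036 Ω
I = V / R_total = 117 / 7.036 = 16.63 A
Voltage across the parallel pair: V_p = I × R_p = 16.63 × 4.336 = 72.10 V
R_c is across V_p, so use P = V²/R for that branch.
P_R_c = (72.10)² / 56.0 = 92.84 W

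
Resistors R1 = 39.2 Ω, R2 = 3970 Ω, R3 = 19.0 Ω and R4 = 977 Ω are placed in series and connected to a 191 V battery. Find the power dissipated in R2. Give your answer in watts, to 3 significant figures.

Since the resistors are in series they all carry the loop current I = V/R_total; the power in any one is I²R.
R_total = 39.2 + 3970 + 19.0 + 977 = 5005 Ω
I = V / R_total = 191 / 5005 = 0.03816 A
P_R2 = I² × R2 = (0.03816)² × 3970 = 5.781 W

5.78 W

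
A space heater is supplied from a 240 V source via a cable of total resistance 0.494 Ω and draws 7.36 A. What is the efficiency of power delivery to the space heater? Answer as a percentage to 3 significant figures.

The cable carries the full 7.36 A.
P_line = I² R_line = (7.360)² × 0.494 = 26.76 W
P_source = V I = 240 × 7.360 = 1766 W; P_load = 1740 W
η = P_load / P_source = 1740 / 1766 = 0.9849

98.5 %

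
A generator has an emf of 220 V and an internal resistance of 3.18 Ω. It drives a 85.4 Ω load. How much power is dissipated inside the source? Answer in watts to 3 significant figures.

The internal resistance carries the same current as the load; P_int = I²r.
I = ε / (r + R) = 220 / (3.18 + 85.4) = 2.484 A
P_int = I² r = (2.484)² × 3.18 = 19.62 W

19.6 W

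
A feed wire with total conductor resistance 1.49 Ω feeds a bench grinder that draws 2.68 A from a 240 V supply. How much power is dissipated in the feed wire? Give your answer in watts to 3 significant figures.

10.7 W

The feed wire and load are in series, so the same current flows in both; the loss is I²R_line.
The feed wire carries the full 2.68 A.
P_line = I² R_line = (2.680)² × 1.49 = 10.70 W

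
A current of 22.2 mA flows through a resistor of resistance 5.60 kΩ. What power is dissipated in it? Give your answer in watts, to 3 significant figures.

2.76 W

Current and resistance are given, so P = I²R is the direct form.
P = (0.02220 A)² × 5600 Ω = 2.760 W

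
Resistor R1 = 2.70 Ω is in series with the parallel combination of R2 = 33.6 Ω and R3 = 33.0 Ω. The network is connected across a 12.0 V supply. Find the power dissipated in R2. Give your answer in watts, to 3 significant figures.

First combine the parallel branches into one equivalent R_p, then R1 + R_p is a series pair.
R_p = (33.6×33.0)/(33.6+33.0) = 16.65 Ω
R_total = 2.70 + 16.65 = 19.35 Ω
I = V / R_total = 12.0 / 19.35 = 0.6202 A
Voltage across the parallel pair: V_p = I × R_p = 0.6202 × 16.65 = 10.33 V
R2 is across V_p, so use P = V²/R for that branch.
P_R2 = (10.33)² / 33.6 = 3.173 W

3.17 W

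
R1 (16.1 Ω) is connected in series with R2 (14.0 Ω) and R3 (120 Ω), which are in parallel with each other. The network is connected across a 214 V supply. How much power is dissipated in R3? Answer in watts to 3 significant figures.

Collapse R2‖R3 to a single equivalent, reducing the network to two series elements.
R_p = (14.0×120)/(14.0+120) = 12.54 Ω
R_total = 16.1 + 12.54 = 28.64 Ω
I = V / R_total = 214 / 28.64 = 7.473 A
Voltage across the parallel pair: V_p = I × R_p = 7.473 × 12.54 = 93.69 V
R3 sees V_p directly, so P = V_p² / R3.
P_R3 = (93.69)² / 120 = 73.15 W

73.1 W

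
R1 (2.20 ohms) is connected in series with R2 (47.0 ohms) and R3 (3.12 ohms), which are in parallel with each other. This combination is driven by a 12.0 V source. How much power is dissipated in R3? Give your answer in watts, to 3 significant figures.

15.0 W

Reduce the parallel pair to R_p first; the network is then a simple series string.
R_p = (47.0×3.12)/(47.0+3.12) = 2.926 Ω
R_total = 2.20 + 2.926 = 5.126 Ω
I = V / R_total = 12.0 / 5.126 = 2.341 A
Voltage across the parallel pair: V_p = I × R_p = 2.341 × 2.926 = 6.850 V
R3 is across V_p, so use P = V²/R for that branch.
P_R3 = (6.850)² / 3.12 = 15.04 W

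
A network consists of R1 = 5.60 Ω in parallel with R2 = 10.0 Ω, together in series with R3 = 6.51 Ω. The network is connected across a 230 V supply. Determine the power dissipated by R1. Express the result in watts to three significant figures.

1190 W

Collapse the R1‖R2 pair into one equivalent R_p; then R_p and R3 form a series string.
R_p = (5.60×10.0)/(5.60+10.0) = 3.590 Ω
R_total = R_p + 6.51 = 3.590 + 6.51 = 10.10 Ω
I = V / R_total = 230 / 10.10 = 22.77 A
Voltage across the parallel pair: V_p = I × R_p = 22.77 × 3.590 = 81.75 V
Use P = V²/R for R1 with V = V_p.
P_R1 = (81.75)² / 5.60 = 1193 W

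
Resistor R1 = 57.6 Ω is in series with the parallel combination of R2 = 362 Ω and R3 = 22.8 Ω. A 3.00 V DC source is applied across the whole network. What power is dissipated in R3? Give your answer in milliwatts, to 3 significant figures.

Replace R2 and R3 with their parallel equivalent so the circuit becomes R1 in series with R_p.
R_p = (362×22.8)/(362+22.8) = 21.45 Ω
R_total = 57.6 + 21.45 = 79.05 Ω
I = V / R_total = 3.00 / 79.05 = 0.03795 A
Voltage across the parallel pair: V_p = I × R_p = 0.03795 × 21.45 = 0.8140 V
With V_p across R3, its power is V_p²/R3.
P_R3 = (0.8140)² / 22.8 = 0.02906 W

29.1 mW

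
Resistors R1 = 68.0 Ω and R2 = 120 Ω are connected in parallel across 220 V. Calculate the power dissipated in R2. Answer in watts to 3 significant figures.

Every branch has 220 V across it, so for R2 the power is simply V²/R.
P_R2 = V² / R2 = (220)² / 120 Ω = 403.3 W

403 W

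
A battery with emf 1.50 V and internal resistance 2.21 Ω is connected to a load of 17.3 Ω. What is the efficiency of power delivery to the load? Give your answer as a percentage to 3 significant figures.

Efficiency is P_load / P_total. With a series r and R sharing the same I, P = I²R for each, so η = R/(R+r).
η = R / (R + r) = 17.3 / (17.3 + 2.21) = 0.8867

88.7 %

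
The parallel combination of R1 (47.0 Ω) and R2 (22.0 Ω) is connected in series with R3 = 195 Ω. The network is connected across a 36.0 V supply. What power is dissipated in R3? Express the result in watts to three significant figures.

Collapse the R1‖R2 pair into one equivalent R_p; then R_p and R3 form a series string.
R_p = (47.0×22.0)/(47.0+22.0) = 14.99 Ω
R_total = R_p + 195 = 14.99 + 195 = 210.0 Ω
I = V / R_total = 36.0 / 210.0 = 0.1714 A
R3 carries the full series current, so P = I²R.
P_R3 = (0.1714)² × 195 = 5.731 W

5.73 W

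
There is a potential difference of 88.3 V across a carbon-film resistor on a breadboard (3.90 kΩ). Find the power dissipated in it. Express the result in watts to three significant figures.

2.00 W

With V across and R both known, P = V²/R gives the dissipation directly.
P = (88.3 V)² / 3900 Ω = 1.999 W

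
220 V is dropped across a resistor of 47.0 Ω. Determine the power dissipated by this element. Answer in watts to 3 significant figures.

With V across and R both known, P = V²/R gives the dissipation directly.
P = (220 V)² / 47.0 Ω = 1030 W

1030 W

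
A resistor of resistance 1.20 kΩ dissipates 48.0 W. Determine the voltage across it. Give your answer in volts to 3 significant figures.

240 V

From P = V I = I²R = V²/R, with the two given quantities we get V = √(P R).
V = √(48.0 × 1200) = 240.0 V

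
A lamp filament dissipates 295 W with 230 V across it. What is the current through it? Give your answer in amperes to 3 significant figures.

Rearranging the power relation for the two known quantities gives I = P / V.
I = 295 / 230 = 1.283 A

1.28 A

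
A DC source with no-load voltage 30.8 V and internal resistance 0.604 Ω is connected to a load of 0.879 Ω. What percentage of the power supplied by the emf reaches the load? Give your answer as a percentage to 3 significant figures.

η = P_load/(P_load+P_int) = I²R/(I²R+I²r) = R/(R+r) — the I² cancels for series elements.
η = R / (R + r) = 0.879 / (0.879 + 0.604) = 0.5927

59.3 %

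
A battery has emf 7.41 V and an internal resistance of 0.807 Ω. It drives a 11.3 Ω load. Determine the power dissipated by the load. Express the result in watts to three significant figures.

With r and R in series, I = ε/(r+R); the load dissipates I²R.
I = ε / (r + R) = 7.41 / (0.807 + 11.3) = 0.6120 A
P_load = I² R = (0.6120)² × 11.3 = 4.233 W

4.23 W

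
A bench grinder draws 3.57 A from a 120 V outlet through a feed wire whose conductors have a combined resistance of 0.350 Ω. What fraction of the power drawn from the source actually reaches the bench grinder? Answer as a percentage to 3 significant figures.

99.0 %

The feed wire carries the full 3.57 A.
P_line = I² R_line = (3.570)² × 0.350 = 4.461 W
P_source = V I = 120 × 3.570 = 428.4 W; P_load = 423.9 W
η = P_load / P_source = 423.9 / 428.4 = 0.9896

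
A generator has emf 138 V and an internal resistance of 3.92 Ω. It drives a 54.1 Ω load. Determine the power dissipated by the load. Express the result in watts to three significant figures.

306 W

Find the circuit current first, then P = I²R for the load (series elements share I).
I = ε / (r + R) = 138 / (3.92 + 54.1) = 2.378 A
P_load = I² R = (2.378)² × 54.1 = 306.1 W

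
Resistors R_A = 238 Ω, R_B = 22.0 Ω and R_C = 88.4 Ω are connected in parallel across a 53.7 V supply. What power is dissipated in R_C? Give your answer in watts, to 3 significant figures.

32.6 W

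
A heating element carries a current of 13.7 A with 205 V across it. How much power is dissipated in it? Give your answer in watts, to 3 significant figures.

With V and I both given, power follows immediately from P = V I.
P = 205 V × 13.70 A = 2808 W

2810 W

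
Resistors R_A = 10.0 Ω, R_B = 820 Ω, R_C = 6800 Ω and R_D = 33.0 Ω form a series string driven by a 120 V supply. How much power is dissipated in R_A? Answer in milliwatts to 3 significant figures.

2.45 mW

Every series element carries the same I. Get I from the total resistance, then P = I² × R_A.
R_total = 10.0 + 820 + 6800 + 33.0 = 7663 Ω
I = V / R_total = 120 / 7663 = 0.01566 A
P_R_A = I² × R_A = (0.01566)² × 10.0 = 0.002452 W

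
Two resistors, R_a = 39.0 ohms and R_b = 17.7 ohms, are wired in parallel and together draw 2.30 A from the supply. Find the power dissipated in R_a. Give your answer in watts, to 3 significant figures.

Only the total current is stated, so first find the parallel equivalent to get the voltage across the combination.
1/R_eq = 1/39.0 + 1/17.7 ⇒ R_eq = 12.17 Ω
V = I_total × R_eq = 2.300 × 12.17 = 28.00 V
P_R_a = V² / R_a = (28.00)² / 39.0 = 20.10 W

20.1 W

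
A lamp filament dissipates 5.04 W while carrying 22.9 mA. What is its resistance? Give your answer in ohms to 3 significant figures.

9610 Ω

The two known quantities fix the third via R = P / I².
R = 5.04 / (0.02290)² = 9611 Ω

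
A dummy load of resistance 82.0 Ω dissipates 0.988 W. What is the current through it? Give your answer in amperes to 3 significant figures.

0.110 A

Inverting the appropriate power form: I = √(P / R).
I = √(0.988 / 82.0) = 0.1098 A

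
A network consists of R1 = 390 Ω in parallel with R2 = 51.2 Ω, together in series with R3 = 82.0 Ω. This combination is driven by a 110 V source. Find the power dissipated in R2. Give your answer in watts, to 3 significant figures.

29.9 W

Collapse the R1‖R2 pair into one equivalent R_p; then R_p and R3 form a series string.
R_p = (390×51.2)/(390+51.2) = 45.26 Ω
R_total = R_p + 82.0 = 45.26 + 82.0 = 127.3 Ω
I = V / R_total = 110 / 127.3 = 0.8644 A
Voltage across the parallel pair: V_p = I × R_p = 0.8644 × 45.26 = 39.12 V
R2 has V_p across it, so P = V_p²/R2.
P_R2 = (39.12)² / 51.2 = 29.89 W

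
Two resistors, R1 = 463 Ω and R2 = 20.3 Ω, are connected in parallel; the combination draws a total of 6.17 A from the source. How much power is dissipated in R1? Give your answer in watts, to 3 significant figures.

31.1 W

Only the total current is stated, so first find the parallel equivalent to get the voltage across the combination.
1/R_eq = 1/463 + 1/20.3 ⇒ R_eq = 19.45 Ω
V = I_total × R_eq = 6.170 × 19.45 = 120.0 V
P_R1 = V² / R1 = (120.0)² / 463 = 31.10 W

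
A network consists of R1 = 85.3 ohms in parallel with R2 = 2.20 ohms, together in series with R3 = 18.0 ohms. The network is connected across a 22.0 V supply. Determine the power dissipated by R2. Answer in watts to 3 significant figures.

2.49 W

Collapse the R1‖R2 pair into one equivalent R_p; then R_p and R3 form a series string.
R_p = (85.3×2.20)/(85.3+2.20) = 2.145 Ω
R_total = R_p + 18.0 = 2.145 + 18.0 = 20.14 Ω
I = V / R_total = 22.0 / 20.14 = 1.092 A
Voltage across the parallel pair: V_p = I × R_p = 1.092 × 2.145 = 2.342 V
R2 has V_p across it, so P = V_p²/R2.
P_R2 = (2.342)² / 2.20 = 2.494 W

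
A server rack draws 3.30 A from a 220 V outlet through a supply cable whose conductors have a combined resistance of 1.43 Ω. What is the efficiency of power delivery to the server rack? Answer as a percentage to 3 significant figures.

The supply cable carries the full 3.30 A.
P_line = I² R_line = (3.300)² × 1.43 = 15.57 W
P_source = V I = 220 × 3.300 = 726.0 W; P_load = 710.4 W
η = P_load / P_source = 710.4 / 726.0 = 0.9786

97.9 %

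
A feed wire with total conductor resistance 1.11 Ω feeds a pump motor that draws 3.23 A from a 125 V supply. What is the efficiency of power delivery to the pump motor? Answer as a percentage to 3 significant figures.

97.1 %

The feed wire carries the full 3.23 A.
P_line = I² R_line = (3.230)² × 1.11 = 11.58 W
P_source = V I = 125 × 3.230 = 403.8 W; P_load = 392.2 W
η = P_load / P_source = 392.2 / 403.8 = 0.9713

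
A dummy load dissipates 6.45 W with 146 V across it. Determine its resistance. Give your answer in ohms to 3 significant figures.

3300 Ω

Inverting the appropriate power form: R = V² / P.
R = (146)² / 6.45 = 3305 Ω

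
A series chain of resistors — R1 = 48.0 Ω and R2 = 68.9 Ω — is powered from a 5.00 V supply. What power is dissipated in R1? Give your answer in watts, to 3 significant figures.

Every series element carries the same I. Get I from the total resistance, then P = I² × R1.
R_total = 48.0 + 68.9 = 116.9 Ω
I = V / R_total = 5.00 / 116.9 = 0.04277 A
P_R1 = I² × R1 = (0.04277)² × 48.0 = 0.08781 W

0.0878 W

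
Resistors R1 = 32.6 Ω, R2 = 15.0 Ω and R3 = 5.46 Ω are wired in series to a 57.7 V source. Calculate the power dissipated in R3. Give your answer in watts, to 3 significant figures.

6.46 W

Every series element carries the same I. Get I from the total resistance, then P = I² × R3.
R_total = 32.6 + 15.0 + 5.46 = 53.06 Ω
I = V / R_total = 57.7 / 53.06 = 1.087 A
P_R3 = I² × R3 = (1.087)² × 5.46 = 6.457 W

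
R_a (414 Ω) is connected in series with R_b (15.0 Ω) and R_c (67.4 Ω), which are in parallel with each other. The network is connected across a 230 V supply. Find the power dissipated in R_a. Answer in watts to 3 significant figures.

121 W

First combine the parallel branches into one equivalent R_p, then R_a + R_p is a series pair.
R_p = (15.0×67.4)/(15.0+67.4) = 12.27 Ω
R_total = 414 + 12.27 = 426.3 Ω
I = V / R_total = 230 / 426.3 = 0.5396 A
All the current flows through R_a; use P = I²R.
P_R_a = (0.5396)² × 414 = 120.5 W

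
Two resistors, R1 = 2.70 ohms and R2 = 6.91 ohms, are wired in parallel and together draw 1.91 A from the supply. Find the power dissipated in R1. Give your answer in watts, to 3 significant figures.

5.09 W

We need the common branch voltage; get it from I_total × R_eq, then P = V²/R for the branch.
1/R_eq = 1/2.70 + 1/6.91 ⇒ R_eq = 1.941 Ω
V = I_total × R_eq = 1.910 × 1.941 = 3.708 V
P_R1 = V² / R1 = (3.708)² / 2.70 = 5.093 W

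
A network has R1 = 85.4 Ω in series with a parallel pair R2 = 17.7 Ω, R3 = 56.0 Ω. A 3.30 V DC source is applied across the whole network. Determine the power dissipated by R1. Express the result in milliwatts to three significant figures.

Reduce the parallel pair to R_p first; the network is then a simple series string.
R_p = (17.7×56.0)/(17.7+56.0) = 13.45 Ω
R_total = 85.4 + 13.45 = 98.85 Ω
I = V / R_total = 3.30 / 98.85 = 0.03338 A
R1 is in the main series path, so its power is I²R1.
P_R1 = (0.03338)² × 85.4 = 0.09518 W

95.2 mW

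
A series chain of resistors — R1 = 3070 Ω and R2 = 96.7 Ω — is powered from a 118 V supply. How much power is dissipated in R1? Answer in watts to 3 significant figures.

4.26 W

Since the resistors are in series they all carry the loop current I = V/R_total; the power in any one is I²R.
R_total = 3070 + 96.7 = 3167 Ω
I = V / R_total = 118 / 3167 = 0.03726 A
P_R1 = I² × R1 = (0.03726)² × 3070 = 4.263 W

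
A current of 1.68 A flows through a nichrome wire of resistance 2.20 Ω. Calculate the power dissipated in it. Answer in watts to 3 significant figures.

6.21 W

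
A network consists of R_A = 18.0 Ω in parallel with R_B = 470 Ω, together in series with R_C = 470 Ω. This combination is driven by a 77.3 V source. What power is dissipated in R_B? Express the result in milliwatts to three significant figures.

Reduce the parallel combination to a single R_p; the circuit then becomes R_p in series with the remaining resistor.
R_p = (18.0×470)/(18.0+470) = 17.34 Ω
R_total = R_p + 470 = 17.34 + 470 = 487.3 Ω
I = V / R_total = 77.3 / 487.3 = 0.1586 A
Voltage across the parallel pair: V_p = I × R_p = 0.1586 × 17.34 = 2.750 V
R_B has V_p across it, so P = V_p²/R_B.
P_R_B = (2.750)² / 470 = 0.01609 W

16.1 mW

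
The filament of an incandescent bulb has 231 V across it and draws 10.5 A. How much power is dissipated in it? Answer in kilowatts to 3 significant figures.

With V and I both given, power follows immediately from P = V I.
P = 231 V × 10.50 A = 2426 W

2.43 kW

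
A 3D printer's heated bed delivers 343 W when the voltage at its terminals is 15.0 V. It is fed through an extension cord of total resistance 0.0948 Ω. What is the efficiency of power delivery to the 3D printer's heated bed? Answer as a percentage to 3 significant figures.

I = P / V = 343 / 15.0 = 22.87 A through the extension cord.
P_line = I² R_line = (22.87)² × 0.0948 = 49.57 W
P_source = P_load + P_line = 343.0 + 49.57 = 392.6 W
η = P_load / P_source = 343.0 / 392.6 = 0.8737

87.4 %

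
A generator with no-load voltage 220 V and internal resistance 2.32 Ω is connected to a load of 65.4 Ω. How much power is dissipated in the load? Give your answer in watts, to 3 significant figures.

690 W

With r and R in series, I = ε/(r+R); the load dissipates I²R.
I = ε / (r + R) = 220 / (2.32 + 65.4) = 3.249 A
P_load = I² R = (3.249)² × 65.4 = 690.2 W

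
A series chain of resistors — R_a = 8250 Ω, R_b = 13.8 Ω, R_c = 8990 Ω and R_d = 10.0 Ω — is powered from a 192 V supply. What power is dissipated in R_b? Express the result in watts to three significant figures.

The current is common to all series resistors; compute it, then apply P = I²R for the target.
R_total = 8250 + 13.8 + 8990 + 10.0 = 17260 Ω
I = V / R_total = 192 / 17260 = 0.01112 A
P_R_b = I² × R_b = (0.01112)² × 13.8 = 0.001707 W

0.00171 W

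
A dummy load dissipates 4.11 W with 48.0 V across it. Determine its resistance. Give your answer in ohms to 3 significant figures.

561 Ω

From P = V I = I²R = V²/R, with the two given quantities we get R = V² / P.
R = (48.0)² / 4.11 = 560.6 Ω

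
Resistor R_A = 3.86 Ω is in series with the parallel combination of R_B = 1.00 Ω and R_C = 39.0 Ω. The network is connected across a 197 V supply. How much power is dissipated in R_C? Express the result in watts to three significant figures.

Reduce the parallel pair to R_p first; the network is then a simple series string.
R_p = (1.00×39.0)/(1.00+39.0) = 0.9750 Ω
R_total = 3.86 + 0.9750 = 4.835 Ω
I = V / R_total = 197 / 4.835 = 40.74 A
Voltage across the parallel pair: V_p = I × R_p = 40.74 × 0.9750 = 39.73 V
R_C is across V_p, so use P = V²/R for that branch.
P_R_C = (39.73)² / 39.0 = 40.47 W

40.5 W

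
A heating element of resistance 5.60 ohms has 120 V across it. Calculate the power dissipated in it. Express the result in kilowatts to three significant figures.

2.57 kW

V and R are stated; P = V²/R avoids computing the current.
P = (120 V)² / 5.60 Ω = 2571 W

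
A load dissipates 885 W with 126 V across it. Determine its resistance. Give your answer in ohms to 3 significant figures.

17.9 Ω

Inverting the appropriate power form: R = V² / P.
R = (126)² / 885 = 17.94 Ω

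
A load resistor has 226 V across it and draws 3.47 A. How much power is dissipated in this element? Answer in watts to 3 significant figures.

Both the voltage across and the current through the element are known, so P = V I applies directly.
P = 226 V × 3.470 A = 784.2 W

784 W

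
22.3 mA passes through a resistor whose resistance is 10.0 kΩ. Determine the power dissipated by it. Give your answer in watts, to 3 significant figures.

With I and R stated, P = I²R applies in one step.
P = (0.02230 A)² × 10000 Ω = 4.973 W

4.97 W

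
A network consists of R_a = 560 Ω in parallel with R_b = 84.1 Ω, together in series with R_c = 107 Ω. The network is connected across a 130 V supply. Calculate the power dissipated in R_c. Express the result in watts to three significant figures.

55.7 W

First find R_p for the parallel pair, then treat R_p + R_c as a series loop.
R_p = (560×84.1)/(560+84.1) = 73.12 Ω
R_total = R_p + 107 = 73.12 + 107 = 180.1 Ω
I = V / R_total = 130 / 180.1 = 0.7217 A
All the supply current flows through R_c; use P = I²R_c.
P_R_c = (0.7217)² × 107 = 55.74 W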